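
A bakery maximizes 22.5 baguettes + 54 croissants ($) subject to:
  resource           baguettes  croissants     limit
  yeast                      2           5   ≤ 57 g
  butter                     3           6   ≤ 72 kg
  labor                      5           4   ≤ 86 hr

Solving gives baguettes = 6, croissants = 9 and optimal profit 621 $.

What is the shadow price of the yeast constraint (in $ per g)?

Check each constraint at x*: yeast 57/57 (tight); butter 72/72 (tight); labor 66/86 (slack 20).
Since labor is not tight, its dual is 0.
Dual feasibility on the basic columns requires 2·y_yeast + 3·y_butter = 22.5, 5·y_yeast + 6·y_butter = 54.
→ y_yeast = 9 and y_butter = 1.5.
Shadow price of yeast = 9.

9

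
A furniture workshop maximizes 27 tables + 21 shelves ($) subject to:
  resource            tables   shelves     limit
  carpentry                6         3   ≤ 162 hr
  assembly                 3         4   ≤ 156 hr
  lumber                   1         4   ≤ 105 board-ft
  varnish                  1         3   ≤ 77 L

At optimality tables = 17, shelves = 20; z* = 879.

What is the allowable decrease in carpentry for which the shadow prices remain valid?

85

Binding constraints: carpentry, varnish. The basis is B = [[6,3],[1,3]] with det 15.
Per unit decrease in carpentry, x* moves by d = (-0.2, 0.0667).
The basis stays optimal until tables reaches 0; allowable decrease = 85 hr.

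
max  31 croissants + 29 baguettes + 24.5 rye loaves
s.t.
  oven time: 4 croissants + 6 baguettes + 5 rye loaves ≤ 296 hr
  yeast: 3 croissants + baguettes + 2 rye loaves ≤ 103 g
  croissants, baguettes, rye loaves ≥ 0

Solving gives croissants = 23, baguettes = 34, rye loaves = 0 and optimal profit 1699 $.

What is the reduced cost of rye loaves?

-5.5

Both oven time and yeast are binding at x*.
From A_Bᵀ y = c: 4·y_oven time + 3·y_yeast = 31; 6·y_oven time + 1·y_yeast = 29.
This yields shadow prices y_oven time = 4, y_yeast = 5.
Reduced cost of rye loaves: c₃ − yᵀa₃ = 24.5 − (4·5 + 5·2) = 24.5 − 30 = -5.5.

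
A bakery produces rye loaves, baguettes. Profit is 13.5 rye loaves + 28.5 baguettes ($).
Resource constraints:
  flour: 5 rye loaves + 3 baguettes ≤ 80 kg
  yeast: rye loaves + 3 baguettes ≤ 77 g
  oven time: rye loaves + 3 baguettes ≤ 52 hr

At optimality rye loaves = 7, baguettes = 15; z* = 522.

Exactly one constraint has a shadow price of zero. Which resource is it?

flour: 80/80 (binding)
yeast: 52/77 (slack 25)
oven time: 52/52 (binding)
By complementary slackness, a constraint with positive slack has shadow price 0 → yeast.

yeast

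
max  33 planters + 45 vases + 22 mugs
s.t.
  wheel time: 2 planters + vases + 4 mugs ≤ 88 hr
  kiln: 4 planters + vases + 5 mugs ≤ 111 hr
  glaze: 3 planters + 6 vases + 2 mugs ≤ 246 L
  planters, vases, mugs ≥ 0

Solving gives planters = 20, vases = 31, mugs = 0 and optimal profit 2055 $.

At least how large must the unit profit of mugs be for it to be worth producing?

At the optimum: wheel time uses 71 of 88 (slack = 17); kiln uses 111 of 111 (binding); glaze uses 246 of 246 (binding).
Since wheel time is not tight, its dual is 0.
From A_Bᵀ y = c: 4·y_kiln + 3·y_glaze = 33; 1·y_kiln + 6·y_glaze = 45.
→ y_kiln = 3 and y_glaze = 7.
mugs enters the basis when its profit ≥ yᵀa₃ = 3·5 + 7·2 = 29.

29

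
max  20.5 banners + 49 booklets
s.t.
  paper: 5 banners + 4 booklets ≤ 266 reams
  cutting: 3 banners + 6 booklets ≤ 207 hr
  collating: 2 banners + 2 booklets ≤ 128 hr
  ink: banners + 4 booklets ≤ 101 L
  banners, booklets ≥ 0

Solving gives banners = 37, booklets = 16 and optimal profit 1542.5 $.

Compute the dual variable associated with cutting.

Check each constraint at x*: paper 249/266 (slack 17); cutting 207/207 (tight); collating 106/128 (slack 22); ink 101/101 (tight).
Slack constraints have shadow price 0 (complementary slackness).
From A_Bᵀ y = c: 3·y_cutting + 1·y_ink = 20.5; 6·y_cutting + 4·y_ink = 49.
This yields shadow prices y_cutting = 5.5, y_ink = 4.
Shadow price of cutting = 5.5.

5.5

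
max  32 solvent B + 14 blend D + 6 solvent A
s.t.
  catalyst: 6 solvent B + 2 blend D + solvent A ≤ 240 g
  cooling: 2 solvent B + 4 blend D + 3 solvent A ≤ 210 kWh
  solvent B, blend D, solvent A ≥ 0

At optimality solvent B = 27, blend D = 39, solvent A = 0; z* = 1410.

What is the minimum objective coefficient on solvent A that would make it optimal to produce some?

8

At the optimum: catalyst uses 240 of 240 (binding); cooling uses 210 of 210 (binding).
The binding rows give the dual system: 6·y_catalyst + 2·y_cooling = 32 and 2·y_catalyst + 4·y_cooling = 14.
Solving: y_catalyst = 5, y_cooling = 1.
solvent A enters the basis when its profit ≥ yᵀa₃ = 5·1 + 1·3 = 8.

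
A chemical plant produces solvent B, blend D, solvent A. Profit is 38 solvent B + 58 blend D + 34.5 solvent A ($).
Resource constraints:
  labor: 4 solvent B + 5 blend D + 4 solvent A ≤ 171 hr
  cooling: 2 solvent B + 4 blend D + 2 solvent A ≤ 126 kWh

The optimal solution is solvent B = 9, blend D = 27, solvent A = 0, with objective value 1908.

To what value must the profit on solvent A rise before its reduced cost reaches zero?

38

Check each constraint at x*: labor 171/171 (tight); cooling 126/126 (tight).
The binding rows give the dual system: 4·y_labor + 2·y_cooling = 38 and 5·y_labor + 4·y_cooling = 58.
→ y_labor = 6 and y_cooling = 7.
solvent A enters the basis when its profit ≥ yᵀa₃ = 6·4 + 7·2 = 38.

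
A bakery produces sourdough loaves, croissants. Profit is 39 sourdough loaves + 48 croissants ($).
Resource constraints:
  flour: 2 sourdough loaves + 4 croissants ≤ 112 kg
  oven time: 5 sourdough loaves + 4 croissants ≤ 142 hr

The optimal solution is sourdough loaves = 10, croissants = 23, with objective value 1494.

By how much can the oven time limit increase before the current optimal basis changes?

Binding constraints: flour, oven time. The basis is B = [[2,4],[5,4]] with det -12.
Per unit increase in oven time, x* moves by d = (0.3333, -0.1667).
The basis stays optimal until croissants reaches 0; allowable increase = 138 hr.

138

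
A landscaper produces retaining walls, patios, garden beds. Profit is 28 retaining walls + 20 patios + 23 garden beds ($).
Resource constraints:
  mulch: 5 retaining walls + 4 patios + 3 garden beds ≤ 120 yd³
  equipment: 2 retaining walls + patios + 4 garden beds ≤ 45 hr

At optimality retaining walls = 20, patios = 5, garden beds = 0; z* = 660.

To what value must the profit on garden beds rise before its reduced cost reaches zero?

28

At the optimum: mulch uses 120 of 120 (binding); equipment uses 45 of 45 (binding).
Dual feasibility on the basic columns requires 5·y_mulch + 2·y_equipment = 28, 4·y_mulch + 1·y_equipment = 20.
This yields shadow prices y_mulch = 4, y_equipment = 4.
garden beds enters the basis when its profit ≥ yᵀa₃ = 4·3 + 4·4 = 28.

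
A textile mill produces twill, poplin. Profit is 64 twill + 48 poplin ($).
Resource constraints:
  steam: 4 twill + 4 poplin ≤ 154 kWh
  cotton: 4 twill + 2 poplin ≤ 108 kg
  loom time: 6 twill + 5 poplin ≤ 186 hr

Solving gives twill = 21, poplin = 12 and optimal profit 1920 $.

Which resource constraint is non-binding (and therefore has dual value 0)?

steam

steam: 132/154 (slack 22)
cotton: 108/108 (binding)
loom time: 186/186 (binding)
By complementary slackness, a constraint with positive slack has shadow price 0 → steam.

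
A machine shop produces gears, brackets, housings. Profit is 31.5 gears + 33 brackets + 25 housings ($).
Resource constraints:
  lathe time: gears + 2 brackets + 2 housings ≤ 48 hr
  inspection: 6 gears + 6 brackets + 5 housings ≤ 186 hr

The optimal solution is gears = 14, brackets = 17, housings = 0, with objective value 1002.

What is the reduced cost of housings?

At the optimum: lathe time uses 48 of 48 (binding); inspection uses 186 of 186 (binding).
From A_Bᵀ y = c: 1·y_lathe time + 6·y_inspection = 31.5; 2·y_lathe time + 6·y_inspection = 33.
This yields shadow prices y_lathe time = 1.5, y_inspection = 5.
Reduced cost of housings: c₃ − yᵀa₃ = 25 − (1.5·2 + 5·5) = 25 − 28 = -3.

-3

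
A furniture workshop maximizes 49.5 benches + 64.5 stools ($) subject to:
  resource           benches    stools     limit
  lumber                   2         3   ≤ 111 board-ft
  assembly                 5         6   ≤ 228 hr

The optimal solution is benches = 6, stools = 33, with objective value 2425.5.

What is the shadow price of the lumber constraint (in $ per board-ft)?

8.5

At the optimum: lumber uses 111 of 111 (binding); assembly uses 228 of 228 (binding).
Dual feasibility on the basic columns requires 2·y_lumber + 5·y_assembly = 49.5, 3·y_lumber + 6·y_assembly = 64.5.
Solving: y_lumber = 8.5, y_assembly = 6.5.
Shadow price of lumber = 8.5.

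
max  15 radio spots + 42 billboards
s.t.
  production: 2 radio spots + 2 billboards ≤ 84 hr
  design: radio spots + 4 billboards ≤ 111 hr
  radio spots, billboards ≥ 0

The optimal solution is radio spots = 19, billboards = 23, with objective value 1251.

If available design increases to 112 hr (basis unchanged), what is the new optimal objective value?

1260

Both production and design are binding at x*.
Dual feasibility on the basic columns requires 2·y_production + 1·y_design = 15, 2·y_production + 4·y_design = 42.
→ y_production = 3 and y_design = 9.
Δz = y_design·Δb = 9 × (1) = 9, so new z* = 1251 + 9 = 1260.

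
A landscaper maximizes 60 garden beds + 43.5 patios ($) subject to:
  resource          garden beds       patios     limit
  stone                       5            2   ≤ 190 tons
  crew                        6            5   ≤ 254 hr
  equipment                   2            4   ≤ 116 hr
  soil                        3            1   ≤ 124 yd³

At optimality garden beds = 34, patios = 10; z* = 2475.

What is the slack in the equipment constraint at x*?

equipment used = 2·34 + 4·10 = 108; slack = 116 − 108 = 8.

8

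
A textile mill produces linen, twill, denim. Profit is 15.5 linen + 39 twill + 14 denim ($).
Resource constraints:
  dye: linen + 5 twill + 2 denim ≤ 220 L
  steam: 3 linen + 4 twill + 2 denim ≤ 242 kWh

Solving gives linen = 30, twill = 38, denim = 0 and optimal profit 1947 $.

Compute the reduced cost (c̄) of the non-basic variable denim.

Both dye and steam are binding at x*.
The binding rows give the dual system: 1·y_dye + 3·y_steam = 15.5 and 5·y_dye + 4·y_steam = 39.
Solving: y_dye = 5, y_steam = 3.5.
Reduced cost of denim: c₃ − yᵀa₃ = 14 − (5·2 + 3.5·2) = 14 − 17 = -3.

-3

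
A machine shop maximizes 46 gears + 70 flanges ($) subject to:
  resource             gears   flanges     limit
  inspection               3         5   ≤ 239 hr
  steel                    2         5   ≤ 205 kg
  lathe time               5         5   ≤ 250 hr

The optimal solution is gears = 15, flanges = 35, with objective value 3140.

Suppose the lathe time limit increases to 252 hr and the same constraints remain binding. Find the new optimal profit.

3152

Check each constraint at x*: inspection 220/239 (slack 19); steel 205/205 (tight); lathe time 250/250 (tight).
Since inspection is not tight, its dual is 0.
Dual feasibility on the basic columns requires 2·y_steel + 5·y_lathe time = 46, 5·y_steel + 5·y_lathe time = 70.
→ y_steel = 8 and y_lathe time = 6.
Δz = y_lathe time·Δb = 6 × (2) = 12, so new z* = 3140 + 12 = 3152.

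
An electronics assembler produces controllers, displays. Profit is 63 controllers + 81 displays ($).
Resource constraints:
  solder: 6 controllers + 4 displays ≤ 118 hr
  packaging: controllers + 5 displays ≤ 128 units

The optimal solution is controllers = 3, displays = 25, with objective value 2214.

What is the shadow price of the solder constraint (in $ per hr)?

Both solder and packaging are binding at x*.
Dual feasibility on the basic columns requires 6·y_solder + 1·y_packaging = 63, 4·y_solder + 5·y_packaging = 81.
→ y_solder = 9 and y_packaging = 9.
Shadow price of solder = 9.

9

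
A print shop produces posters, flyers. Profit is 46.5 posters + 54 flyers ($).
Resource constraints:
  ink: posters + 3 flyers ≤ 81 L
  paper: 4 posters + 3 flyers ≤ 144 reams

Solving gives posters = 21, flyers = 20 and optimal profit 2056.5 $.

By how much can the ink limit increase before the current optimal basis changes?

Binding constraints: ink, paper. The basis is B = [[1,3],[4,3]] with det -9.
Per unit increase in ink, x* moves by d = (-0.3333, 0.4444).
The basis stays optimal until posters reaches 0; allowable increase = 63 L.

63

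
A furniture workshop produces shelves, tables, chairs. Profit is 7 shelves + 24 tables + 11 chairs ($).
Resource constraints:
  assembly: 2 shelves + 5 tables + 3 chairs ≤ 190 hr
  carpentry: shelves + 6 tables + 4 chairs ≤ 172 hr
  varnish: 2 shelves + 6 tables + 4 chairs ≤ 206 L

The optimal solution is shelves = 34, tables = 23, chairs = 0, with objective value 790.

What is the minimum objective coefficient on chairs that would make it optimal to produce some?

Binding: carpentry and varnish. Non-binding: assembly (7 unused).
Slack constraints have shadow price 0 (complementary slackness).
From A_Bᵀ y = c: 1·y_carpentry + 2·y_varnish = 7; 6·y_carpentry + 6·y_varnish = 24.
→ y_carpentry = 1 and y_varnish = 3.
chairs enters the basis when its profit ≥ yᵀa₃ = 1·4 + 3·4 = 16.

16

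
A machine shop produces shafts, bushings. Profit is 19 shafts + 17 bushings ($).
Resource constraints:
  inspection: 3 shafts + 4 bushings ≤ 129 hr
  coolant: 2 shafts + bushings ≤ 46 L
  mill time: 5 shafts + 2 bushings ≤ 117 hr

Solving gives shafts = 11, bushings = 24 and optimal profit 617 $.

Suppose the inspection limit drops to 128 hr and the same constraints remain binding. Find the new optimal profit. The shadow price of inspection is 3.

614

Δb = -1, so new z* = 617 + (3)·(-1) = 617 − 3 = 614.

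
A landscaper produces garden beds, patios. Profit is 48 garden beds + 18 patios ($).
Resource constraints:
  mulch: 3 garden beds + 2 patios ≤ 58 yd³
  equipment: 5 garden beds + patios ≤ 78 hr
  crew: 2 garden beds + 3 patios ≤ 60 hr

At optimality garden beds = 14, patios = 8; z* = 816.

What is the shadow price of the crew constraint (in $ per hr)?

0

Check each constraint at x*: mulch 58/58 (tight); equipment 78/78 (tight); crew 52/60 (slack 8).
By complementary slackness, y = 0 for the non-binding constraint.
From A_Bᵀ y = c: 3·y_mulch + 5·y_equipment = 48; 2·y_mulch + 1·y_equipment = 18.
Solving: y_mulch = 6, y_equipment = 6.
Shadow price of crew = 0.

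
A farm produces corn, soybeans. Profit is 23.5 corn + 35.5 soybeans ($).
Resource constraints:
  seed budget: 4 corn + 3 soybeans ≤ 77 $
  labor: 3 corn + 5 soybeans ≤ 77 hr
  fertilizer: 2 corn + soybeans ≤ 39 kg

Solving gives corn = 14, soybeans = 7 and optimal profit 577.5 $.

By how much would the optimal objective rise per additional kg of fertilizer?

0

Check each constraint at x*: seed budget 77/77 (tight); labor 77/77 (tight); fertilizer 35/39 (slack 4).
Slack constraints have shadow price 0 (complementary slackness).
From A_Bᵀ y = c: 4·y_seed budget + 3·y_labor = 23.5; 3·y_seed budget + 5·y_labor = 35.5.
→ y_seed budget = 1 and y_labor = 6.5.
Shadow price of fertilizer = 0.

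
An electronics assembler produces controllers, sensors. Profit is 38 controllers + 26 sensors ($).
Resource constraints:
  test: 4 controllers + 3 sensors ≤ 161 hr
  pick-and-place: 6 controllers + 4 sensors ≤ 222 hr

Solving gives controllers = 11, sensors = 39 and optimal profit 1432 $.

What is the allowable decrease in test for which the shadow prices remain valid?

13

Binding constraints: test, pick-and-place. The basis is B = [[4,3],[6,4]] with det -2.
Per unit decrease in test, x* moves by d = (2, -3).
The basis stays optimal until sensors reaches 0; allowable decrease = 13 hr.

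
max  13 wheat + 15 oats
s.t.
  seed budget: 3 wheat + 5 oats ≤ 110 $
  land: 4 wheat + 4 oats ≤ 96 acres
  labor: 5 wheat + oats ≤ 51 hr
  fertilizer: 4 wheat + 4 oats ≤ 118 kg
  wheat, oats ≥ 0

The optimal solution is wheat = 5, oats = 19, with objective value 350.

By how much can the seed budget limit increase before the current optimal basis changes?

10

Binding constraints: seed budget, land. The basis is B = [[3,5],[4,4]] with det -8.
Per unit increase in seed budget, x* moves by d = (-0.5, 0.5).
The basis stays optimal until wheat reaches 0; allowable increase = 10 $.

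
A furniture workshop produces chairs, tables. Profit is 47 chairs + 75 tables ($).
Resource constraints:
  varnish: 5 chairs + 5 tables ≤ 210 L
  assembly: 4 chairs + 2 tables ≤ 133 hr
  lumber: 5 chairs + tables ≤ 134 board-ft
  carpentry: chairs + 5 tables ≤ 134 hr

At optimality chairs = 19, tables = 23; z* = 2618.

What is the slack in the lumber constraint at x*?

lumber used = 5·19 + 1·23 = 118; slack = 134 − 118 = 16.

16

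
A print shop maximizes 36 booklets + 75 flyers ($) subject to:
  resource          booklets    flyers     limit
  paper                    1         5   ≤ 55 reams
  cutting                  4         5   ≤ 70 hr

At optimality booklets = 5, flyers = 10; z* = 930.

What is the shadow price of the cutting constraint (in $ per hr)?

Check each constraint at x*: paper 55/55 (tight); cutting 70/70 (tight).
The binding rows give the dual system: 1·y_paper + 4·y_cutting = 36 and 5·y_paper + 5·y_cutting = 75.
Solving: y_paper = 8, y_cutting = 7.
Shadow price of cutting = 7.

7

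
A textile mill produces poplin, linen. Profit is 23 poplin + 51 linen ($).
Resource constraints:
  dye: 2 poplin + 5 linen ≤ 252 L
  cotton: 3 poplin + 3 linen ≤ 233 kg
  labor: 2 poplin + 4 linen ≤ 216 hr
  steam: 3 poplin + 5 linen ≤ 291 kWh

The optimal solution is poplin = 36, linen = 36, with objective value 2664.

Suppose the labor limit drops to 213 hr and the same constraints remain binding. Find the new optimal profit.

Check each constraint at x*: dye 252/252 (tight); cotton 216/233 (slack 17); labor 216/216 (tight); steam 288/291 (slack 3).
Slack constraints have shadow price 0 (complementary slackness).
The binding rows give the dual system: 2·y_dye + 2·y_labor = 23 and 5·y_dye + 4·y_labor = 51.
Solving: y_dye = 5, y_labor = 6.5.
Δz = y_labor·Δb = 6.5 × (-3) = -19.5, so new z* = 2664 − 19.5 = 2644.5.

2644.5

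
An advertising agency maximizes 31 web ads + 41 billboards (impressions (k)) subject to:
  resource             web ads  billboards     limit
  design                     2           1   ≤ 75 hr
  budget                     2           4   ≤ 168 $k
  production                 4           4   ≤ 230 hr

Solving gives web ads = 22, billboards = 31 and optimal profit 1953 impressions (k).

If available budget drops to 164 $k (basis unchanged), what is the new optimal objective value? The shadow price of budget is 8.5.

1919

Δb = -4, so new z* = 1953 + (8.5)·(-4) = 1953 − 34 = 1919.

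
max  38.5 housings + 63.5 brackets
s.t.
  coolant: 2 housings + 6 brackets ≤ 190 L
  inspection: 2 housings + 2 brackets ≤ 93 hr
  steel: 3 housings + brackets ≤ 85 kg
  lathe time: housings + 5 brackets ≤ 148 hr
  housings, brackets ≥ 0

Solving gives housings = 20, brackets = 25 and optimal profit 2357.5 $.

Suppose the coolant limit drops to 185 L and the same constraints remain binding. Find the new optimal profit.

Binding: coolant and steel. Non-binding: inspection (3 unused), lathe time (3 unused).
Since inspection, lathe time are not tight, their duals are 0.
Dual feasibility on the basic columns requires 2·y_coolant + 3·y_steel = 38.5, 6·y_coolant + 1·y_steel = 63.5.
→ y_coolant = 9.5 and y_steel = 6.5.
Δz = y_coolant·Δb = 9.5 × (-5) = -47.5, so new z* = 2357.5 − 47.5 = 2310.

2310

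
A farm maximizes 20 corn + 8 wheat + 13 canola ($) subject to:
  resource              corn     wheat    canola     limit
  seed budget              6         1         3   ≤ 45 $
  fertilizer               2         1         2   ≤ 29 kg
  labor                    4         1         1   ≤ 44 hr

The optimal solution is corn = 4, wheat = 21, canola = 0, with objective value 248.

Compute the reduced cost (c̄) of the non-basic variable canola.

Check each constraint at x*: seed budget 45/45 (tight); fertilizer 29/29 (tight); labor 37/44 (slack 7).
Since labor is not tight, its dual is 0.
The binding rows give the dual system: 6·y_seed budget + 2·y_fertilizer = 20 and 1·y_seed budget + 1·y_fertilizer = 8.
Solving: y_seed budget = 1, y_fertilizer = 7.
Reduced cost of canola: c₃ − yᵀa₃ = 13 − (1·3 + 7·2) = 13 − 17 = -4.

-4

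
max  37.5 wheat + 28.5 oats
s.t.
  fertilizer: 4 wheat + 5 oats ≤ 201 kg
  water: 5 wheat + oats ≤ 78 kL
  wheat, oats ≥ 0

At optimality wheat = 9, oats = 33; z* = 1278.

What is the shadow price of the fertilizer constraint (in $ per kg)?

At the optimum: fertilizer uses 201 of 201 (binding); water uses 78 of 78 (binding).
From A_Bᵀ y = c: 4·y_fertilizer + 5·y_water = 37.5; 5·y_fertilizer + 1·y_water = 28.5.
This yields shadow prices y_fertilizer = 5, y_water = 3.5.
Shadow price of fertilizer = 5.

5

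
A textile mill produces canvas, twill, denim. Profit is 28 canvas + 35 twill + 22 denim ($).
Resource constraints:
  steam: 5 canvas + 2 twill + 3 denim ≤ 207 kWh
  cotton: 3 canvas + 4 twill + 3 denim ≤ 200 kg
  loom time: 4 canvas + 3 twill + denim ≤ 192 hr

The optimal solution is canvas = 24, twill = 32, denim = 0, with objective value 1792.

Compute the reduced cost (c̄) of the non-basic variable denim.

-3

Binding: cotton and loom time. Non-binding: steam (23 unused).
Slack constraints have shadow price 0 (complementary slackness).
From A_Bᵀ y = c: 3·y_cotton + 4·y_loom time = 28; 4·y_cotton + 3·y_loom time = 35.
This yields shadow prices y_cotton = 8, y_loom time = 1.
Reduced cost of denim: c₃ − yᵀa₃ = 22 − (8·3 + 1·1) = 22 − 25 = -3.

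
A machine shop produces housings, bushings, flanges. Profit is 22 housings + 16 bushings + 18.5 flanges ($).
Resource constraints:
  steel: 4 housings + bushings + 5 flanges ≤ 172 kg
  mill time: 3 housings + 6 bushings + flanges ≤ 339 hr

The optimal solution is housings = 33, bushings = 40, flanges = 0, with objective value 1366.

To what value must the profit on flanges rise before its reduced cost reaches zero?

22

Check each constraint at x*: steel 172/172 (tight); mill time 339/339 (tight).
From A_Bᵀ y = c: 4·y_steel + 3·y_mill time = 22; 1·y_steel + 6·y_mill time = 16.
→ y_steel = 4 and y_mill time = 2.
flanges enters the basis when its profit ≥ yᵀa₃ = 4·5 + 2·1 = 22.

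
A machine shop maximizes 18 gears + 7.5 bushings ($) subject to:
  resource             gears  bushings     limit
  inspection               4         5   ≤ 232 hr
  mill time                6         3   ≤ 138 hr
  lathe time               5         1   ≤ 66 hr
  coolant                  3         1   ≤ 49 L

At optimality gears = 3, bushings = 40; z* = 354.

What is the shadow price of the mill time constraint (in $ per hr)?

Check each constraint at x*: inspection 212/232 (slack 20); mill time 138/138 (tight); lathe time 55/66 (slack 11); coolant 49/49 (tight).
Slack constraints have shadow price 0 (complementary slackness).
From A_Bᵀ y = c: 6·y_mill time + 3·y_coolant = 18; 3·y_mill time + 1·y_coolant = 7.5.
This yields shadow prices y_mill time = 1.5, y_coolant = 3.
Shadow price of mill time = 1.5.

1.5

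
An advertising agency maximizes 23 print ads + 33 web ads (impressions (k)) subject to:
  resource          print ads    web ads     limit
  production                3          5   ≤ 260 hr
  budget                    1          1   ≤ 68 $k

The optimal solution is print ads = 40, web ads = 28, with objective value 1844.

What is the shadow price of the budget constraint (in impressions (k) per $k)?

At the optimum: production uses 260 of 260 (binding); budget uses 68 of 68 (binding).
From A_Bᵀ y = c: 3·y_production + 1·y_budget = 23; 5·y_production + 1·y_budget = 33.
This yields shadow prices y_production = 5, y_budget = 8.
Shadow price of budget = 8.

8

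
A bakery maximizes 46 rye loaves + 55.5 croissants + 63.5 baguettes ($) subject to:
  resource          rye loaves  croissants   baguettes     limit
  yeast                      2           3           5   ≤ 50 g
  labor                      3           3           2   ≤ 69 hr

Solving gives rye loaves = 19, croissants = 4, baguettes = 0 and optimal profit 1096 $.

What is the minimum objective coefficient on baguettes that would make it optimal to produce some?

Check each constraint at x*: yeast 50/50 (tight); labor 69/69 (tight).
From A_Bᵀ y = c: 2·y_yeast + 3·y_labor = 46; 3·y_yeast + 3·y_labor = 55.5.
This yields shadow prices y_yeast = 9.5, y_labor = 9.
baguettes enters the basis when its profit ≥ yᵀa₃ = 9.5·5 + 9·2 = 65.5.

65.5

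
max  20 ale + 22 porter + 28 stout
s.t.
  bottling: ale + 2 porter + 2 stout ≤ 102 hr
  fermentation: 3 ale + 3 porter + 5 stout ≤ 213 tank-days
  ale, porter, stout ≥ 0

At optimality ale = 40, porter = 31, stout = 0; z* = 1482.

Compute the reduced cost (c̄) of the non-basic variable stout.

-6

At the optimum: bottling uses 102 of 102 (binding); fermentation uses 213 of 213 (binding).
From A_Bᵀ y = c: 1·y_bottling + 3·y_fermentation = 20; 2·y_bottling + 3·y_fermentation = 22.
Solving: y_bottling = 2, y_fermentation = 6.
Reduced cost of stout: c₃ − yᵀa₃ = 28 − (2·2 + 6·5) = 28 − 34 = -6.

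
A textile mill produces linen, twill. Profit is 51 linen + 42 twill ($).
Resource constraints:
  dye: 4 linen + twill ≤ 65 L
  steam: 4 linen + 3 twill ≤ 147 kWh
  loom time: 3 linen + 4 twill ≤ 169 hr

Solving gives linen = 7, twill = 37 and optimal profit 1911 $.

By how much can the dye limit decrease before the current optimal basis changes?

22.75

Binding constraints: dye, loom time. The basis is B = [[4,1],[3,4]] with det 13.
Per unit decrease in dye, x* moves by d = (-0.3077, 0.2308).
The basis stays optimal until linen reaches 0; allowable decrease = 22.75 L.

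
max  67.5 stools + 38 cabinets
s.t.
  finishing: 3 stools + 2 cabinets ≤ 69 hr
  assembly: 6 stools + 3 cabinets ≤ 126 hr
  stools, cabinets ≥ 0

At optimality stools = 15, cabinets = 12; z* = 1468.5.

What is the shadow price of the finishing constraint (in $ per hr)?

At the optimum: finishing uses 69 of 69 (binding); assembly uses 126 of 126 (binding).
Dual feasibility on the basic columns requires 3·y_finishing + 6·y_assembly = 67.5, 2·y_finishing + 3·y_assembly = 38.
Solving: y_finishing = 8.5, y_assembly = 7.
Shadow price of finishing = 8.5.

8.5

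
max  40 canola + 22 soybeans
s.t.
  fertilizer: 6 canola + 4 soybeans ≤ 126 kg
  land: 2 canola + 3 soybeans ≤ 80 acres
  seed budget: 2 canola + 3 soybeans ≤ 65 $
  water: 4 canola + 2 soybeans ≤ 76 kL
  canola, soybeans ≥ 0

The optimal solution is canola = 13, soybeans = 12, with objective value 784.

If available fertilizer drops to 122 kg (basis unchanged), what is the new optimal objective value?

At the optimum: fertilizer uses 126 of 126 (binding); land uses 62 of 80 (slack = 18); seed budget uses 62 of 65 (slack = 3); water uses 76 of 76 (binding).
By complementary slackness, y = 0 for the non-binding constraints.
From A_Bᵀ y = c: 6·y_fertilizer + 4·y_water = 40; 4·y_fertilizer + 2·y_water = 22.
Solving: y_fertilizer = 2, y_water = 7.
Δz = y_fertilizer·Δb = 2 × (-4) = -8, so new z* = 784 − 8 = 776.

776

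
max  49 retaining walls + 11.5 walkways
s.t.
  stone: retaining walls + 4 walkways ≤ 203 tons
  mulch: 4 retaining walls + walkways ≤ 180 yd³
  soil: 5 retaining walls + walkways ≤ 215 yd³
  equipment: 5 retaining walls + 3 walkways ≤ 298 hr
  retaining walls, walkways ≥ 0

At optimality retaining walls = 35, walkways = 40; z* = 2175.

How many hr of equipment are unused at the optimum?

3

equipment used = 5·35 + 3·40 = 295; slack = 298 − 295 = 3.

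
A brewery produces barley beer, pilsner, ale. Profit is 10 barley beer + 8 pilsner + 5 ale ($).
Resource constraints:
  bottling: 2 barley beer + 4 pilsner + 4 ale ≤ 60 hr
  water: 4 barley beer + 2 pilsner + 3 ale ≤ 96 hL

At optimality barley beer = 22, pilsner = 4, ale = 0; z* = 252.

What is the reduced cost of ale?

At the optimum: bottling uses 60 of 60 (binding); water uses 96 of 96 (binding).
Dual feasibility on the basic columns requires 2·y_bottling + 4·y_water = 10, 4·y_bottling + 2·y_water = 8.
→ y_bottling = 1 and y_water = 2.
Reduced cost of ale: c₃ − yᵀa₃ = 5 − (1·4 + 2·3) = 5 − 10 = -5.

-5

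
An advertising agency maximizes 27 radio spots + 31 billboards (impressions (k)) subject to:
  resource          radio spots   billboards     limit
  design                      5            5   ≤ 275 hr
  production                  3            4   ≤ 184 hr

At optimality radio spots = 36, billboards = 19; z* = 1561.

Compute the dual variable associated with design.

Both design and production are binding at x*.
From A_Bᵀ y = c: 5·y_design + 3·y_production = 27; 5·y_design + 4·y_production = 31.
→ y_design = 3 and y_production = 4.
Shadow price of design = 3.

3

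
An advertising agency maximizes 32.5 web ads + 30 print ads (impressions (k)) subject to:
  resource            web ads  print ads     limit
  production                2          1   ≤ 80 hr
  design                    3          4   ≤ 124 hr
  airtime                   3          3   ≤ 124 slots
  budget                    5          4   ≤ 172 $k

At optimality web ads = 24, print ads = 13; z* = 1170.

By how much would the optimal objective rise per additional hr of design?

2.5

At the optimum: production uses 61 of 80 (slack = 19); design uses 124 of 124 (binding); airtime uses 111 of 124 (slack = 13); budget uses 172 of 172 (binding).
By complementary slackness, y = 0 for the non-binding constraints.
From A_Bᵀ y = c: 3·y_design + 5·y_budget = 32.5; 4·y_design + 4·y_budget = 30.
This yields shadow prices y_design = 2.5, y_budget = 5.
Shadow price of design = 2.5.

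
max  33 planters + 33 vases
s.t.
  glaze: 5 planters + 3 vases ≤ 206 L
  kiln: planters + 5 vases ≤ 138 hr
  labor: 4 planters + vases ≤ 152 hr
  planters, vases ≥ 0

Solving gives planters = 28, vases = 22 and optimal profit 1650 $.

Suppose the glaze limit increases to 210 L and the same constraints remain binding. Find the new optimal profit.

Binding: glaze and kiln. Non-binding: labor (18 unused).
Since labor is not tight, its dual is 0.
From A_Bᵀ y = c: 5·y_glaze + 1·y_kiln = 33; 3·y_glaze + 5·y_kiln = 33.
→ y_glaze = 6 and y_kiln = 3.
Δz = y_glaze·Δb = 6 × (4) = 24, so new z* = 1650 + 24 = 1674.

1674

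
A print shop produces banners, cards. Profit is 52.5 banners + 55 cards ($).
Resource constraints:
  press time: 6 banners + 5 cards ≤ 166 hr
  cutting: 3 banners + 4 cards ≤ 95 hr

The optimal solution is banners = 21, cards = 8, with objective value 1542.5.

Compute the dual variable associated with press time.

Check each constraint at x*: press time 166/166 (tight); cutting 95/95 (tight).
The binding rows give the dual system: 6·y_press time + 3·y_cutting = 52.5 and 5·y_press time + 4·y_cutting = 55.
This yields shadow prices y_press time = 5, y_cutting = 7.5.
Shadow price of press time = 5.

5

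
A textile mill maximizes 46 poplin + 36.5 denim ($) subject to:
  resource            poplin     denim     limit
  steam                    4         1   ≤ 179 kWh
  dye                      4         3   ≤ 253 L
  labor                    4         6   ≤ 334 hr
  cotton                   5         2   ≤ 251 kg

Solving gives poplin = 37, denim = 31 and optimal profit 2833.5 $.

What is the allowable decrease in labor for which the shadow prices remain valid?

Binding constraints: steam, labor. The basis is B = [[4,1],[4,6]] with det 20.
Per unit decrease in labor, x* moves by d = (0.05, -0.2).
The basis stays optimal until denim reaches 0; allowable decrease = 155 hr.

155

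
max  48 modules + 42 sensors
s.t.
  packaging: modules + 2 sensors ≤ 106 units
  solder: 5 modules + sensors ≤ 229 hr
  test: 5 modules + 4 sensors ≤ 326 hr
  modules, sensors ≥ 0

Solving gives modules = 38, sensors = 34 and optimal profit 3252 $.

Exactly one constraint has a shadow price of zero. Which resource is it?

packaging: 106/106 (binding)
solder: 224/229 (slack 5)
test: 326/326 (binding)
By complementary slackness, a constraint with positive slack has shadow price 0 → solder.

solder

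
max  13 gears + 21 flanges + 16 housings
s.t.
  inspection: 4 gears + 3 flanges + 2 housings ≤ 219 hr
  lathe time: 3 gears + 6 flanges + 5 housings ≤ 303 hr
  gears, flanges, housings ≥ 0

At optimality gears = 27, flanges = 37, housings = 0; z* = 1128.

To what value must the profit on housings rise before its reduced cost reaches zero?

At the optimum: inspection uses 219 of 219 (binding); lathe time uses 303 of 303 (binding).
The binding rows give the dual system: 4·y_inspection + 3·y_lathe time = 13 and 3·y_inspection + 6·y_lathe time = 21.
→ y_inspection = 1 and y_lathe time = 3.
housings enters the basis when its profit ≥ yᵀa₃ = 1·2 + 3·5 = 17.

17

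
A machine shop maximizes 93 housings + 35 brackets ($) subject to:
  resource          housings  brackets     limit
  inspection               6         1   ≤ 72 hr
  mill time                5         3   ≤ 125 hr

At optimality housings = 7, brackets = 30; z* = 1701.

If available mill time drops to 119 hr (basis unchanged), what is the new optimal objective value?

Both inspection and mill time are binding at x*.
From A_Bᵀ y = c: 6·y_inspection + 5·y_mill time = 93; 1·y_inspection + 3·y_mill time = 35.
→ y_inspection = 8 and y_mill time = 9.
Δz = y_mill time·Δb = 9 × (-6) = -54, so new z* = 1701 − 54 = 1647.

1647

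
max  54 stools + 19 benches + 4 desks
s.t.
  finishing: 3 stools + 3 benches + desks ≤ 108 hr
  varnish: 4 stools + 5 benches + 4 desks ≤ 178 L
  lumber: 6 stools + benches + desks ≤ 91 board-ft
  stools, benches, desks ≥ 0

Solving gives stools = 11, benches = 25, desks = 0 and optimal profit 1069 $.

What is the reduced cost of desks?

-7

Binding: finishing and lumber. Non-binding: varnish (9 unused).
Slack constraints have shadow price 0 (complementary slackness).
From A_Bᵀ y = c: 3·y_finishing + 6·y_lumber = 54; 3·y_finishing + 1·y_lumber = 19.
This yields shadow prices y_finishing = 4, y_lumber = 7.
Reduced cost of desks: c₃ − yᵀa₃ = 4 − (4·1 + 7·1) = 4 − 11 = -7.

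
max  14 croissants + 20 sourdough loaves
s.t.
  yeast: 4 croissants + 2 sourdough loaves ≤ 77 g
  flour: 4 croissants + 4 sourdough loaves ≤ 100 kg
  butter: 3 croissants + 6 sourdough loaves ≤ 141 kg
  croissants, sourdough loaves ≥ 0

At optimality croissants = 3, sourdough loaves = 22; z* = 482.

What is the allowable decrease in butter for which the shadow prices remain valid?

31.5

Binding constraints: flour, butter. The basis is B = [[4,4],[3,6]] with det 12.
Per unit decrease in butter, x* moves by d = (0.3333, -0.3333).
The basis stays optimal until yeast becomes binding; allowable decrease = 31.5 kg.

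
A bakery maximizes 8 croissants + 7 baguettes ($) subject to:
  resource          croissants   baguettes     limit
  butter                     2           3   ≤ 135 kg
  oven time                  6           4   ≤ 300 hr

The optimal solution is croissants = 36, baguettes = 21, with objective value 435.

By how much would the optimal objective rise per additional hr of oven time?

1

At the optimum: butter uses 135 of 135 (binding); oven time uses 300 of 300 (binding).
Dual feasibility on the basic columns requires 2·y_butter + 6·y_oven time = 8, 3·y_butter + 4·y_oven time = 7.
This yields shadow prices y_butter = 1, y_oven time = 1.
Shadow price of oven time = 1.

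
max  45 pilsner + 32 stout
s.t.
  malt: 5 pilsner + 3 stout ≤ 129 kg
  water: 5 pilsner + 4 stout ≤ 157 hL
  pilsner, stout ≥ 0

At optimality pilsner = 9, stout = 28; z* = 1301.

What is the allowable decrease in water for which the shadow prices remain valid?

28

Binding constraints: malt, water. The basis is B = [[5,3],[5,4]] with det 5.
Per unit decrease in water, x* moves by d = (0.6, -1).
The basis stays optimal until stout reaches 0; allowable decrease = 28 hL.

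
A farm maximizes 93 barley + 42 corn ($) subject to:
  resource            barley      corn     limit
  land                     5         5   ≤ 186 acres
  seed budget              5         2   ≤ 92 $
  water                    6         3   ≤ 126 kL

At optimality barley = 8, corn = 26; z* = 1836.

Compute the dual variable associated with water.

8

At the optimum: land uses 170 of 186 (slack = 16); seed budget uses 92 of 92 (binding); water uses 126 of 126 (binding).
By complementary slackness, y = 0 for the non-binding constraint.
The binding rows give the dual system: 5·y_seed budget + 6·y_water = 93 and 2·y_seed budget + 3·y_water = 42.
This yields shadow prices y_seed budget = 9, y_water = 8.
Shadow price of water = 8.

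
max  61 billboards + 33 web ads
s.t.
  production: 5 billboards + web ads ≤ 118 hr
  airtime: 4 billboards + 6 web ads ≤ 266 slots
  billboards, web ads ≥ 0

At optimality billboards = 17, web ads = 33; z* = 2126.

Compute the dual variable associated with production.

9

Check each constraint at x*: production 118/118 (tight); airtime 266/266 (tight).
From A_Bᵀ y = c: 5·y_production + 4·y_airtime = 61; 1·y_production + 6·y_airtime = 33.
Solving: y_production = 9, y_airtime = 4.
Shadow price of production = 9.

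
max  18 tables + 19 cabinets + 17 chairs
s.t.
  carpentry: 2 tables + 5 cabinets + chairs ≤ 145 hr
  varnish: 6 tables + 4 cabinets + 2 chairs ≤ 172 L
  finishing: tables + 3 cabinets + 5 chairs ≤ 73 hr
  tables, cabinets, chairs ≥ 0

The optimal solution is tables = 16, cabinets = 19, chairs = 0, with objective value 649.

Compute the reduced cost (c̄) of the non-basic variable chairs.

-3

Check each constraint at x*: carpentry 127/145 (slack 18); varnish 172/172 (tight); finishing 73/73 (tight).
Slack constraints have shadow price 0 (complementary slackness).
From A_Bᵀ y = c: 6·y_varnish + 1·y_finishing = 18; 4·y_varnish + 3·y_finishing = 19.
Solving: y_varnish = 2.5, y_finishing = 3.
Reduced cost of chairs: c₃ − yᵀa₃ = 17 − (2.5·2 + 3·5) = 17 − 20 = -3.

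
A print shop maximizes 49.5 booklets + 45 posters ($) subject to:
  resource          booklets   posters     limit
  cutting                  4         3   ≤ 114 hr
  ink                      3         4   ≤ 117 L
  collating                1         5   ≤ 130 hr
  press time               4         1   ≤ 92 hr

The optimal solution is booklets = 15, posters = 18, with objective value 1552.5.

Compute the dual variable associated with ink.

Check each constraint at x*: cutting 114/114 (tight); ink 117/117 (tight); collating 105/130 (slack 25); press time 78/92 (slack 14).
Slack constraints have shadow price 0 (complementary slackness).
The binding rows give the dual system: 4·y_cutting + 3·y_ink = 49.5 and 3·y_cutting + 4·y_ink = 45.
Solving: y_cutting = 9, y_ink = 4.5.
Shadow price of ink = 4.5.

4.5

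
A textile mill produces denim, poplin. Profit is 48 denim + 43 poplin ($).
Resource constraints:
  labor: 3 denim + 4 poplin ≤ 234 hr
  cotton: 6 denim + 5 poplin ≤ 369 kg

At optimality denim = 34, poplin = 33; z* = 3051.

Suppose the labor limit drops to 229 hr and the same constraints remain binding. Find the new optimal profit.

Check each constraint at x*: labor 234/234 (tight); cotton 369/369 (tight).
The binding rows give the dual system: 3·y_labor + 6·y_cotton = 48 and 4·y_labor + 5·y_cotton = 43.
This yields shadow prices y_labor = 2, y_cotton = 7.
Δz = y_labor·Δb = 2 × (-5) = -10, so new z* = 3051 − 10 = 3041.

3041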